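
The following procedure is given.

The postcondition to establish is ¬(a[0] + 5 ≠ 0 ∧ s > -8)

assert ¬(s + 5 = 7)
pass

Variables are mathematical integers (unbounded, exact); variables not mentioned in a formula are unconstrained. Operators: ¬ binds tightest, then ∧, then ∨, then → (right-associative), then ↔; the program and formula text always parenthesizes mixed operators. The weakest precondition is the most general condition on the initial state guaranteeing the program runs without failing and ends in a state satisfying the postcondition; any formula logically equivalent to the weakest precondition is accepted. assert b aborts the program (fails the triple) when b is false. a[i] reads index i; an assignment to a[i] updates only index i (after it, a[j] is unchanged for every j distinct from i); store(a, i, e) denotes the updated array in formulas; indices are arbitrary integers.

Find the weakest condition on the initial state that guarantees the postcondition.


Working backward. After the program, the postcondition ¬(a[0] + 5 ≠ 0 ∧ s > -8) must hold; in canonical form it is ¬(a[0] ≠ -5 ∧ s > -8).
Before skip: ¬(a[0] ≠ -5 ∧ s > -8)
Before assert ¬(s + 5 = 7): (¬(s = 2)) ∧ (¬(a[0] ≠ -5 ∧ s > -8))
Answer: WP = (¬(s = 2)) ∧ (¬(a[0] ≠ -5 ∧ s > -8))


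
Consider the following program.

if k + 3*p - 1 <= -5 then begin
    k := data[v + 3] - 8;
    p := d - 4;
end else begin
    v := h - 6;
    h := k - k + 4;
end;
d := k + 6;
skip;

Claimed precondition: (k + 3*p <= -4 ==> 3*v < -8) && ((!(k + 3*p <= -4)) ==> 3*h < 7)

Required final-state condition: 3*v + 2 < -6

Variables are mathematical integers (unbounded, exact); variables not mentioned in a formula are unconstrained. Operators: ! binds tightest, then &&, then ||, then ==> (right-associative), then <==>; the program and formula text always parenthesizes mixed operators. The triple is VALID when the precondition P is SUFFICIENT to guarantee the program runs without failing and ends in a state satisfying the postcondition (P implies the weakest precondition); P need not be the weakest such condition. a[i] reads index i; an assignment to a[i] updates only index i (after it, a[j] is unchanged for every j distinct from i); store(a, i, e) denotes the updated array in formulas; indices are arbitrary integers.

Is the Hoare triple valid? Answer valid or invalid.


Working backward. After the program, the postcondition 3*v + 2 < -6 must hold; in canonical form it is 3*v < -8.
Before skip: 3*v < -8
Before d := k + 6: 3*v < -8
Then branch requires 3*v < -8; else branch requires 3*h < 10.
Before the if: (k + 3*p <= -4 ==> 3*v < -8) && ((!(k + 3*p <= -4)) ==> 3*h < 10)
The weakest precondition is (k + 3*p <= -4 ==> 3*v < -8) && ((!(k + 3*p <= -4)) ==> 3*h < 10).
Check whether (k + 3*p <= -4 ==> 3*v < -8) && ((!(k + 3*p <= -4)) ==> 3*h < 7) implies it.
Every state satisfying the precondition satisfies the weakest precondition: the implication holds.
Answer: valid


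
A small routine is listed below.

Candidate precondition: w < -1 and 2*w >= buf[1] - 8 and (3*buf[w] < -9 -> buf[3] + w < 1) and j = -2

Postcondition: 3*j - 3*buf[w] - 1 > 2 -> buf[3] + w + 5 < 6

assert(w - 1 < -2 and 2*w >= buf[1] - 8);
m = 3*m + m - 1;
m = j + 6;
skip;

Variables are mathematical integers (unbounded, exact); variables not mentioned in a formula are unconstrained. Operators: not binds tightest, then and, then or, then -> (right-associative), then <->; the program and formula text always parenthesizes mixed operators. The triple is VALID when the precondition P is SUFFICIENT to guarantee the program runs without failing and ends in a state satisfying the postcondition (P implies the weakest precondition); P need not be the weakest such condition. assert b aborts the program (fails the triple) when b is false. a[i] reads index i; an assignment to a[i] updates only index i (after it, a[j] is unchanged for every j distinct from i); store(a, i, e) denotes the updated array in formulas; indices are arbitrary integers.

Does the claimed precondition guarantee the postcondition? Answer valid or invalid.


Working backward. After the program, the postcondition 3*j - 3*buf[w] - 1 > 2 -> buf[3] + w + 5 < 6 must hold; in canonical form it is 3*j > 3*buf[w] + 3 -> buf[3] + w < 1.
Before skip: 3*j > 3*buf[w] + 3 -> buf[3] + w < 1
Before m := j + 6: 3*j > 3*buf[w] + 3 -> buf[3] + w < 1
Before m := 3*m + m - 1: 3*j > 3*buf[w] + 3 -> buf[3] + w < 1
Before assert w - 1 < -2 and 2*w >= buf[1] - 8: w < -1 and 2*w >= buf[1] - 8 and (3*j > 3*buf[w] + 3 -> buf[3] + w < 1)
The weakest precondition is w < -1 and 2*w >= buf[1] - 8 and (3*j > 3*buf[w] + 3 -> buf[3] + w < 1).
Check whether w < -1 and 2*w >= buf[1] - 8 and (3*buf[w] < -9 -> buf[3] + w < 1) and j = -2 implies it.
Every state satisfying the precondition satisfies the weakest precondition: the implication holds.
Answer: valid


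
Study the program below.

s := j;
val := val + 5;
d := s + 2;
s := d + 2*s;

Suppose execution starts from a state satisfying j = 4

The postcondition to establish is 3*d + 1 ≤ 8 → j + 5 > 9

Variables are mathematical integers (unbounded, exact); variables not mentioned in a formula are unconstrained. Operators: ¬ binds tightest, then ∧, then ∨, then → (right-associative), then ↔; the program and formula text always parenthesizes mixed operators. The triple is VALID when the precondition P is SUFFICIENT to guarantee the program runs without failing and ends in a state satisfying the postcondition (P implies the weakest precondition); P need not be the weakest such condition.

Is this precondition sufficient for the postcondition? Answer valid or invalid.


Working backward. After the program, the postcondition 3*d + 1 ≤ 8 → j + 5 > 9 must hold; in canonical form it is 3*d ≤ 7 → j > 4.
Before s := d + 2*s: 3*d ≤ 7 → j > 4
Before d := s + 2: 3*s ≤ 1 → j > 4
Before val := val + 5: 3*s ≤ 1 → j > 4
Before s := j: 3*j ≤ 1 → j > 4
The weakest precondition is 3*j ≤ 1 → j > 4.
Check whether j = 4 implies it.
Every state satisfying the precondition satisfies the weakest precondition: the implication holds.
Answer: valid


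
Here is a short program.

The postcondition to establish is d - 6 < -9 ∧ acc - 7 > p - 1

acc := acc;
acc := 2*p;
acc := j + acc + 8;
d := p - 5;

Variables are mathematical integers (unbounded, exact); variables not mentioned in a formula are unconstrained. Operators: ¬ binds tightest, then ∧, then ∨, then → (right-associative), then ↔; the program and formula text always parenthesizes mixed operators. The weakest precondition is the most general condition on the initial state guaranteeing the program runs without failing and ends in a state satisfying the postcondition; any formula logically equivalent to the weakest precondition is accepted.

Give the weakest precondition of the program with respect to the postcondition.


Working backward. After the program, the postcondition d - 6 < -9 ∧ acc - 7 > p - 1 must hold; in canonical form it is d < -3 ∧ acc > p + 6.
Before d := p - 5: p < 2 ∧ acc > p + 6
Before acc := j + acc + 8: p < 2 ∧ acc + j > p - 2
Before acc := 2*p: p < 2 ∧ j + p > -2
Before acc := acc: p < 2 ∧ j + p > -2
Answer: WP = p < 2 ∧ j + p > -2


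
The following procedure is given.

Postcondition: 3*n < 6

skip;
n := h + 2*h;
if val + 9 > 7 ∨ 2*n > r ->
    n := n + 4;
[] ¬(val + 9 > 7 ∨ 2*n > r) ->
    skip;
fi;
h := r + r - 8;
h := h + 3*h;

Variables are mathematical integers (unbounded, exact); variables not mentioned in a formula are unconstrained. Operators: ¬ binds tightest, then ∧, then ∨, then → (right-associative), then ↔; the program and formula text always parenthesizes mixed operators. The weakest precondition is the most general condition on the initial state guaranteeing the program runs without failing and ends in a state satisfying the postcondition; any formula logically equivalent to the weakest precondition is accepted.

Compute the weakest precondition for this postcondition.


Working backward. After the program, 3*n < 6 must hold.
Before h := h + 3*h: 3*n < 6
Before h := r + r - 8: 3*n < 6
Then branch requires 3*n < -6; else branch requires 3*n < 6.
Before the if: ((val > -2 ∨ 2*n > r) → 3*n < -6) ∧ ((¬(val > -2 ∨ 2*n > r)) → 3*n < 6)
Before n := h + 2*h: ((val > -2 ∨ 6*h > r) → 9*h < -6) ∧ ((¬(val > -2 ∨ 6*h > r)) → 9*h < 6)
Before skip: ((val > -2 ∨ 6*h > r) → 9*h < -6) ∧ ((¬(val > -2 ∨ 6*h > r)) → 9*h < 6)
Answer: WP = ((val > -2 ∨ 6*h > r) → 9*h < -6) ∧ ((¬(val > -2 ∨ 6*h > r)) → 9*h < 6)


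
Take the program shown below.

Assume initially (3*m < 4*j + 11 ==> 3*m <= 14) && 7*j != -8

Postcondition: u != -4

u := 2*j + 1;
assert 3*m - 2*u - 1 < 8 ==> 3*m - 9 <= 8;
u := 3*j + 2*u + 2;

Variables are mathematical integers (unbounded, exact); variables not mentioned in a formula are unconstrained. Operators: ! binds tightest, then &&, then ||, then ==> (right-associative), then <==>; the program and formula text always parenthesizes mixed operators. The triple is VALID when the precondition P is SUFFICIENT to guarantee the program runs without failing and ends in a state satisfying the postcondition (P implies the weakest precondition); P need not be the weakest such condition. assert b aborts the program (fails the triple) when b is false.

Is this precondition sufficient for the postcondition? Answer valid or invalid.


Working backward. After the program, u != -4 must hold.
Before u := 3*j + 2*u + 2: 3*j + 2*u != -6
Before assert 3*m - 2*u - 1 < 8 ==> 3*m - 9 <= 8: (3*m < 2*u + 9 ==> 3*m <= 17) && 3*j + 2*u != -6
Before u := 2*j + 1: (3*m < 4*j + 11 ==> 3*m <= 17) && 7*j != -8
The weakest precondition is (3*m < 4*j + 11 ==> 3*m <= 17) && 7*j != -8.
Check whether (3*m < 4*j + 11 ==> 3*m <= 14) && 7*j != -8 implies it.
Every state satisfying the precondition satisfies the weakest precondition: the implication holds.
Answer: valid


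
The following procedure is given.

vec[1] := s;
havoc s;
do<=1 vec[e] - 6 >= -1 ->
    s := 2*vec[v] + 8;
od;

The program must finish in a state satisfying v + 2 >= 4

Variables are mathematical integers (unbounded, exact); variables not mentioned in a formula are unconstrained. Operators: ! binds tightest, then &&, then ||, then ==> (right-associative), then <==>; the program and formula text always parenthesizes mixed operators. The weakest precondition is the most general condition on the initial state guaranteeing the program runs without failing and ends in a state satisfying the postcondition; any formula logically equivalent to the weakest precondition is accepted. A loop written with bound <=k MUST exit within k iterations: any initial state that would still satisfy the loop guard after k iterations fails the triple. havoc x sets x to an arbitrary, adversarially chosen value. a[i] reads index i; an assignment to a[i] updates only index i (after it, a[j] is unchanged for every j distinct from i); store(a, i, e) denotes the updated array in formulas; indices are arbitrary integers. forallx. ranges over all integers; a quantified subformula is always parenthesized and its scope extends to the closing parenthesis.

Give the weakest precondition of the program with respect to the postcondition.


Working backward. After the program, the postcondition v + 2 >= 4 must hold; in canonical form it is v >= 2.
Before the loop (bound <=1), unroll the exhaustion recursion (WP_0 = exit-now case; WP_j = one more guarded iteration, up to j = 1):
  WP_0: (!(vec[e] >= 5)) && v >= 2
  WP_1: (vec[e] >= 5 ==> ((!(vec[e] >= 5)) && v >= 2)) && ((!(vec[e] >= 5)) ==> v >= 2)
So before the loop: (vec[e] >= 5 ==> ((!(vec[e] >= 5)) && v >= 2)) && ((!(vec[e] >= 5)) ==> v >= 2)
Before havoc s: (vec[e] >= 5 ==> ((!(vec[e] >= 5)) && v >= 2)) && ((!(vec[e] >= 5)) ==> v >= 2)
Before vec[1] := s: (store(vec, 1, s)[e] >= 5 ==> ((!(store(vec, 1, s)[e] >= 5)) && v >= 2)) && ((!(store(vec, 1, s)[e] >= 5)) ==> v >= 2)
Answer: WP = (store(vec, 1, s)[e] >= 5 ==> ((!(store(vec, 1, s)[e] >= 5)) && v >= 2)) && ((!(store(vec, 1, s)[e] >= 5)) ==> v >= 2)


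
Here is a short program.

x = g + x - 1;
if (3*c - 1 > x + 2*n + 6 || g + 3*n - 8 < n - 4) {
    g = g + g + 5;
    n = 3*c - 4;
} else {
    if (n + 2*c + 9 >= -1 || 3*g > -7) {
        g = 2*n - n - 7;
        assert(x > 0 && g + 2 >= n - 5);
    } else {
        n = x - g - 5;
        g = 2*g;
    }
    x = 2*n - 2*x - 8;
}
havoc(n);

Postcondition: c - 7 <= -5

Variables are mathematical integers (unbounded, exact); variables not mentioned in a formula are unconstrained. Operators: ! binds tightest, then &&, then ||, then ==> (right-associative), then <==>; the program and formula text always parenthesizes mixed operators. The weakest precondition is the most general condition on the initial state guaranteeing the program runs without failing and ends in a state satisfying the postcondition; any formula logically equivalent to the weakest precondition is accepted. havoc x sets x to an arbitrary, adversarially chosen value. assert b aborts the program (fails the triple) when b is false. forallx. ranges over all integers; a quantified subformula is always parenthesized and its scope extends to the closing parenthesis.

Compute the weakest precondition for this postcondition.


Working backward. After the program, the postcondition c - 7 <= -5 must hold; in canonical form it is c <= 2.
Before havoc n: c <= 2
Then branch requires c <= 2; else branch requires ((2*c + n >= -10 || 3*g > -7) ==> (x > 0 && c <= 2)) && ((!(2*c + n >= -10 || 3*g > -7)) ==> c <= 2).
Before the if: ((3*c > 2*n + x + 7 || g + 2*n < 4) ==> c <= 2) && ((!(3*c > 2*n + x + 7 || g + 2*n < 4)) ==> (((2*c + n >= -10 || 3*g > -7) ==> (x > 0 && c <= 2)) && ((!(2*c + n >= -10 || 3*g > -7)) ==> c <= 2)))
Before x := g + x - 1: ((3*c > g + 2*n + x + 6 || g + 2*n < 4) ==> c <= 2) && ((!(3*c > g + 2*n + x + 6 || g + 2*n < 4)) ==> (((2*c + n >= -10 || 3*g > -7) ==> (g + x > 1 && c <= 2)) && ((!(2*c + n >= -10 || 3*g > -7)) ==> c <= 2)))
Answer: WP = ((3*c > g + 2*n + x + 6 || g + 2*n < 4) ==> c <= 2) && ((!(3*c > g + 2*n + x + 6 || g + 2*n < 4)) ==> (((2*c + n >= -10 || 3*g > -7) ==> (g + x > 1 && c <= 2)) && ((!(2*c + n >= -10 || 3*g > -7)) ==> c <= 2)))


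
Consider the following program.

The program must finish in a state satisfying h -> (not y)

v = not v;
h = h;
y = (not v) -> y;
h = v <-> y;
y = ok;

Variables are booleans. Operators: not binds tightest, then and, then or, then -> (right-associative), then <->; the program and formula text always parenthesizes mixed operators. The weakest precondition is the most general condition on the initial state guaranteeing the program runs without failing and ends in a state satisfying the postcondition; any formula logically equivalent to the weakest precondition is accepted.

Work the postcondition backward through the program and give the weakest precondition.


Working backward. After the program, h -> (not y) must hold.
Before y := ok: h -> (not ok)
Before h := v <-> y: (v <-> y) -> (not ok)
Before y := (not v) -> y: (v <-> ((not v) -> y)) -> (not ok)
Before h := h: (v <-> ((not v) -> y)) -> (not ok)
Before v := not v: ((not v) <-> (v -> y)) -> (not ok)
Answer: WP = ((not v) <-> (v -> y)) -> (not ok)


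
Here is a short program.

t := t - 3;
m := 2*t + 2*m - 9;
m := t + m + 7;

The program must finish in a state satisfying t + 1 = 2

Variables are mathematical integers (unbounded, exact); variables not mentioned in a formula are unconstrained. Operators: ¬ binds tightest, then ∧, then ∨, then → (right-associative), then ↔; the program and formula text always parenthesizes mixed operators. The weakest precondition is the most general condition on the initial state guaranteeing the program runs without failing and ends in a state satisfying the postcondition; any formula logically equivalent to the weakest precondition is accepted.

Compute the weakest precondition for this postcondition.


Working backward. After the program, the postcondition t + 1 = 2 must hold; in canonical form it is t = 1.
Before m := t + m + 7: t = 1
Before m := 2*t + 2*m - 9: t = 1
Before t := t - 3: t = 4
Answer: WP = t = 4


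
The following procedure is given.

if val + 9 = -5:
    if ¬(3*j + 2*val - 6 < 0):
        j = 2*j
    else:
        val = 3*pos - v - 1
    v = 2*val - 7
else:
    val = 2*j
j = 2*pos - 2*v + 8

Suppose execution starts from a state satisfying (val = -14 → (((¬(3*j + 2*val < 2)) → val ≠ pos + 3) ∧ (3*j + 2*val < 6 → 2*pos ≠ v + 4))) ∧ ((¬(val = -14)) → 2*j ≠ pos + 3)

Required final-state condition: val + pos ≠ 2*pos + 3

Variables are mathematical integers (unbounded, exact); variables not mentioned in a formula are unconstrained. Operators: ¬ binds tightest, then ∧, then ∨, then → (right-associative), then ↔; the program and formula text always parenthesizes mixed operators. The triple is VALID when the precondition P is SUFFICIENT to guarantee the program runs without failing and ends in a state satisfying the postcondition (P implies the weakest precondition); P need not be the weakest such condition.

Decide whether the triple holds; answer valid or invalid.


Working backward. After the program, the postcondition val + pos ≠ 2*pos + 3 must hold; in canonical form it is val ≠ pos + 3.
Before j := 2*pos - 2*v + 8: val ≠ pos + 3
Then branch requires ((¬(3*j + 2*val < 6)) → val ≠ pos + 3) ∧ (3*j + 2*val < 6 → 2*pos ≠ v + 4); else branch requires 2*j ≠ pos + 3.
Before the if: (val = -14 → (((¬(3*j + 2*val < 6)) → val ≠ pos + 3) ∧ (3*j + 2*val < 6 → 2*pos ≠ v + 4))) ∧ ((¬(val = -14)) → 2*j ≠ pos + 3)
The weakest precondition is (val = -14 → (((¬(3*j + 2*val < 6)) → val ≠ pos + 3) ∧ (3*j + 2*val < 6 → 2*pos ≠ v + 4))) ∧ ((¬(val = -14)) → 2*j ≠ pos + 3).
Check whether (val = -14 → (((¬(3*j + 2*val < 2)) → val ≠ pos + 3) ∧ (3*j + 2*val < 6 → 2*pos ≠ v + 4))) ∧ ((¬(val = -14)) → 2*j ≠ pos + 3) implies it.
Every state satisfying the precondition satisfies the weakest precondition: the implication holds.
Answer: valid


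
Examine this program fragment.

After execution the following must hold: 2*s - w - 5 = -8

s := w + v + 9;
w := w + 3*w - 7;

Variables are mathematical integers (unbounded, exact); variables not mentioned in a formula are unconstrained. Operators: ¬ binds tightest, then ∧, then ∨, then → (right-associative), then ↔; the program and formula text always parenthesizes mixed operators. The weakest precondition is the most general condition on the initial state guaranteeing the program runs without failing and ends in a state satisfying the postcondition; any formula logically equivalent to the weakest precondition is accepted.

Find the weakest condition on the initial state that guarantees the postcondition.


Working backward. After the program, the postcondition 2*s - w - 5 = -8 must hold; in canonical form it is 2*s = w - 3.
Before w := w + 3*w - 7: 2*s = 4*w - 10
Before s := w + v + 9: 2*v = 2*w - 28
Answer: WP = 2*v = 2*w - 28


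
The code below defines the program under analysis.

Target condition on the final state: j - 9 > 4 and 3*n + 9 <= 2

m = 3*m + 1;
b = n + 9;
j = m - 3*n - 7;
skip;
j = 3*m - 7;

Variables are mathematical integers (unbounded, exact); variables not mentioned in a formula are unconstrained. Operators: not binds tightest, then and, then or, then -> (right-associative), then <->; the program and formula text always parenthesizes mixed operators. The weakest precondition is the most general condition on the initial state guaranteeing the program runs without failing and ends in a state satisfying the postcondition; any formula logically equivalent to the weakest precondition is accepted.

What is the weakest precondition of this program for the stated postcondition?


Working backward. After the program, the postcondition j - 9 > 4 and 3*n + 9 <= 2 must hold; in canonical form it is j > 13 and 3*n <= -7.
Before j := 3*m - 7: 3*m > 20 and 3*n <= -7
Before skip: 3*m > 20 and 3*n <= -7
Before j := m - 3*n - 7: 3*m > 20 and 3*n <= -7
Before b := n + 9: 3*m > 20 and 3*n <= -7
Before m := 3*m + 1: 9*m > 17 and 3*n <= -7
Answer: WP = 9*m > 17 and 3*n <= -7


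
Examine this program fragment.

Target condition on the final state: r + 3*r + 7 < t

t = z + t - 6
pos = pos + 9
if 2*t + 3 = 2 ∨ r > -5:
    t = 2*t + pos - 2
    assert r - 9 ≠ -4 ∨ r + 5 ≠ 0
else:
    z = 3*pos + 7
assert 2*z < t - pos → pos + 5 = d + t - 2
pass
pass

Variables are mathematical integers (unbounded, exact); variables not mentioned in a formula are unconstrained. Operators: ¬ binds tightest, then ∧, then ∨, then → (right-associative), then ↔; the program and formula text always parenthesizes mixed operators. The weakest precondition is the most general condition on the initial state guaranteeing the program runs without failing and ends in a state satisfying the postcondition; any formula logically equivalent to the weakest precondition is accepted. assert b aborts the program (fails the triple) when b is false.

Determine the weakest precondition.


Working backward. After the program, the postcondition r + 3*r + 7 < t must hold; in canonical form it is 4*r < t - 7.
Before skip: 4*r < t - 7
Before skip: 4*r < t - 7
Before assert 2*z < t - pos → pos + 5 = d + t - 2: (pos + 2*z < t → pos = d + t - 7) ∧ 4*r < t - 7
Then branch requires (r ≠ 5 ∨ r ≠ -5) ∧ (2*z < 2*t - 2 → d + 2*t = 9) ∧ 4*r < pos + 2*t - 9; else branch requires (7*pos < t - 14 → pos = d + t - 7) ∧ 4*r < t - 7.
Before the if: ((2*t = -1 ∨ r > -5) → ((r ≠ 5 ∨ r ≠ -5) ∧ (2*z < 2*t - 2 → d + 2*t = 9) ∧ 4*r < pos + 2*t - 9)) ∧ ((¬(2*t = -1 ∨ r > -5)) → ((7*pos < t - 14 → pos = d + t - 7) ∧ 4*r < t - 7))
Before pos := pos + 9: ((2*t = -1 ∨ r > -5) → ((r ≠ 5 ∨ r ≠ -5) ∧ (2*z < 2*t - 2 → d + 2*t = 9) ∧ 4*r < pos + 2*t)) ∧ ((¬(2*t = -1 ∨ r > -5)) → ((7*pos < t - 77 → pos = d + t - 16) ∧ 4*r < t - 7))
Before t := z + t - 6: ((2*t + 2*z = 11 ∨ r > -5) → ((r ≠ 5 ∨ r ≠ -5) ∧ (2*t > 14 → d + 2*t + 2*z = 21) ∧ 4*r < pos + 2*t + 2*z - 12)) ∧ ((¬(2*t + 2*z = 11 ∨ r > -5)) → ((7*pos < t + z - 83 → pos = d + t + z - 22) ∧ 4*r < t + z - 13))
Answer: WP = ((2*t + 2*z = 11 ∨ r > -5) → ((r ≠ 5 ∨ r ≠ -5) ∧ (2*t > 14 → d + 2*t + 2*z = 21) ∧ 4*r < pos + 2*t + 2*z - 12)) ∧ ((¬(2*t + 2*z = 11 ∨ r > -5)) → ((7*pos < t + z - 83 → pos = d + t + z - 22) ∧ 4*r < t + z - 13))


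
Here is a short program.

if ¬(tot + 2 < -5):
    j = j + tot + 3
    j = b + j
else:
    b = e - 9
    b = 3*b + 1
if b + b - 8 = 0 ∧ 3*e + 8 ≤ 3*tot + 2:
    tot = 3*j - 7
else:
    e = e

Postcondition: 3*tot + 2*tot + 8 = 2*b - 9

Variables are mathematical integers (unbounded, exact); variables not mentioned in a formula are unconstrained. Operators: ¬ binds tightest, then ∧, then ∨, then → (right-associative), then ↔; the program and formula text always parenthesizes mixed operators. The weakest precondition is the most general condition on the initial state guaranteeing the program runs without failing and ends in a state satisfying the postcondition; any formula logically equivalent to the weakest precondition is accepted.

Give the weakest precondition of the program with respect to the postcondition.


Working backward. After the program, the postcondition 3*tot + 2*tot + 8 = 2*b - 9 must hold; in canonical form it is 5*tot = 2*b - 17.
Then branch requires 15*j = 2*b + 18; else branch requires 5*tot = 2*b - 17.
Before the if: ((2*b = 8 ∧ 3*e ≤ 3*tot - 6) → 15*j = 2*b + 18) ∧ ((¬(2*b = 8 ∧ 3*e ≤ 3*tot - 6)) → 5*tot = 2*b - 17)
Then branch requires ((2*b = 8 ∧ 3*e ≤ 3*tot - 6) → 13*b + 15*j + 15*tot = -27) ∧ ((¬(2*b = 8 ∧ 3*e ≤ 3*tot - 6)) → 5*tot = 2*b - 17); else branch requires ((6*e = 60 ∧ 3*e ≤ 3*tot - 6) → 15*j = 6*e - 34) ∧ ((¬(6*e = 60 ∧ 3*e ≤ 3*tot - 6)) → 5*tot = 6*e - 69).
Before the if: ((¬(tot < -7)) → (((2*b = 8 ∧ 3*e ≤ 3*tot - 6) → 13*b + 15*j + 15*tot = -27) ∧ ((¬(2*b = 8 ∧ 3*e ≤ 3*tot - 6)) → 5*tot = 2*b - 17))) ∧ (tot < -7 → (((6*e = 60 ∧ 3*e ≤ 3*tot - 6) → 15*j = 6*e - 34) ∧ ((¬(6*e = 60 ∧ 3*e ≤ 3*tot - 6)) → 5*tot = 6*e - 69)))
Answer: WP = ((¬(tot < -7)) → (((2*b = 8 ∧ 3*e ≤ 3*tot - 6) → 13*b + 15*j + 15*tot = -27) ∧ ((¬(2*b = 8 ∧ 3*e ≤ 3*tot - 6)) → 5*tot = 2*b - 17))) ∧ (tot < -7 → (((6*e = 60 ∧ 3*e ≤ 3*tot - 6) → 15*j = 6*e - 34) ∧ ((¬(6*e = 60 ∧ 3*e ≤ 3*tot - 6)) → 5*tot = 6*e - 69)))


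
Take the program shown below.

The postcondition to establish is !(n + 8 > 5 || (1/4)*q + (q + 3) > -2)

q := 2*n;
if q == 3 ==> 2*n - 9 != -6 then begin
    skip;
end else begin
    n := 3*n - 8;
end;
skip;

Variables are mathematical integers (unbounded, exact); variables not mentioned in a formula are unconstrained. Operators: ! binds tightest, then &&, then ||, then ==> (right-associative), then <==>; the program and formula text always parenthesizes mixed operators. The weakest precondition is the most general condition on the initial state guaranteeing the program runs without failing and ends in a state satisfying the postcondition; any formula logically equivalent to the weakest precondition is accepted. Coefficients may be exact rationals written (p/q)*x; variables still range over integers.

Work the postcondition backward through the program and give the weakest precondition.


Working backward. After the program, the postcondition !(n + 8 > 5 || (1/4)*q + (q + 3) > -2) must hold; in canonical form it is !(n > -3 || (5/4)*q > -5).
Before skip: !(n > -3 || (5/4)*q > -5)
Then branch requires !(n > -3 || (5/4)*q > -5); else branch requires !(3*n > 5 || (5/4)*q > -5).
Before the if: ((q == 3 ==> 2*n != 3) ==> (!(n > -3 || (5/4)*q > -5))) && ((!(q == 3 ==> 2*n != 3)) ==> (!(3*n > 5 || (5/4)*q > -5)))
Before q := 2*n: ((2*n == 3 ==> 2*n != 3) ==> (!(n > -3 || (5/2)*n > -5))) && ((!(2*n == 3 ==> 2*n != 3)) ==> (!(3*n > 5 || (5/2)*n > -5)))
Answer: WP = ((2*n == 3 ==> 2*n != 3) ==> (!(n > -3 || (5/2)*n > -5))) && ((!(2*n == 3 ==> 2*n != 3)) ==> (!(3*n > 5 || (5/2)*n > -5)))


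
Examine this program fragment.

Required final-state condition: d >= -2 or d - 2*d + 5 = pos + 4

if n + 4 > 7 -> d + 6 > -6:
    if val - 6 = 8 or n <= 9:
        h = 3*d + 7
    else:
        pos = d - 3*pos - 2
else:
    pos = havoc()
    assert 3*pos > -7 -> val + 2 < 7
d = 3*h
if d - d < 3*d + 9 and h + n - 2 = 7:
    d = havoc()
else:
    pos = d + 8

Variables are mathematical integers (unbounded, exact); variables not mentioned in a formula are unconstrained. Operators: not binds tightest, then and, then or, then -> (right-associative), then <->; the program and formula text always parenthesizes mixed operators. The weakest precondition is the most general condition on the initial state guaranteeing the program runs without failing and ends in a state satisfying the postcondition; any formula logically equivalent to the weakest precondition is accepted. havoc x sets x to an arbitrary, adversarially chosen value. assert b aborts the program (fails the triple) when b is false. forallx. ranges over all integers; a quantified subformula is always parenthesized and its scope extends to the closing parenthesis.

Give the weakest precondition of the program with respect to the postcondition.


Working backward. After the program, the postcondition d >= -2 or d - 2*d + 5 = pos + 4 must hold; in canonical form it is d >= -2 or d + pos = 1.
Then branch requires forall d_1. (d_1 >= -2 or d_1 + pos = 1); else branch requires d >= -2 or 2*d = -7.
Before the if: ((3*d > -9 and h + n = 9) -> (forall d_1. (d_1 >= -2 or d_1 + pos = 1))) and ((not (3*d > -9 and h + n = 9)) -> (d >= -2 or 2*d = -7))
Before d := 3*h: ((9*h > -9 and h + n = 9) -> (forall d_1. (d_1 >= -2 or d_1 + pos = 1))) and ((not (9*h > -9 and h + n = 9)) -> (3*h >= -2 or 6*h = -7))
Then branch requires ((val = 14 or n <= 9) -> (((27*d > -72 and 3*d + n = 2) -> (forall d_1. (d_1 >= -2 or d_1 + pos = 1))) and ((not (27*d > -72 and 3*d + n = 2)) -> (9*d >= -23 or 18*d = -49)))) and ((not (val = 14 or n <= 9)) -> (((9*h > -9 and h + n = 9) -> (forall d_1. (d_1 >= -2 or d + d_1 = 3*pos + 3))) and ((not (9*h > -9 and h + n = 9)) -> (3*h >= -2 or 6*h = -7)))); else branch requires forall pos_1. ((3*pos_1 > -7 -> val < 5) and ((9*h > -9 and h + n = 9) -> (forall d_1. (d_1 >= -2 or d_1 + pos_1 = 1))) and ((not (9*h > -9 and h + n = 9)) -> (3*h >= -2 or 6*h = -7))).
Before the if: ((n > 3 -> d > -12) -> (((val = 14 or n <= 9) -> (((27*d > -72 and 3*d + n = 2) -> (forall d_1. (d_1 >= -2 or d_1 + pos = 1))) and ((not (27*d > -72 and 3*d + n = 2)) -> (9*d >= -23 or 18*d = -49)))) and ((not (val = 14 or n <= 9)) -> (((9*h > -9 and h + n = 9) -> (forall d_1. (d_1 >= -2 or d + d_1 = 3*pos + 3))) and ((not (9*h > -9 and h + n = 9)) -> (3*h >= -2 or 6*h = -7)))))) and ((not (n > 3 -> d > -12)) -> (forall pos_1. ((3*pos_1 > -7 -> val < 5) and ((9*h > -9 and h + n = 9) -> (forall d_1. (d_1 >= -2 or d_1 + pos_1 = 1))) and ((not (9*h > -9 and h + n = 9)) -> (3*h >= -2 or 6*h = -7)))))
Answer: WP = ((n > 3 -> d > -12) -> (((val = 14 or n <= 9) -> (((27*d > -72 and 3*d + n = 2) -> (forall d_1. (d_1 >= -2 or d_1 + pos = 1))) and ((not (27*d > -72 and 3*d + n = 2)) -> (9*d >= -23 or 18*d = -49)))) and ((not (val = 14 or n <= 9)) -> (((9*h > -9 and h + n = 9) -> (forall d_1. (d_1 >= -2 or d + d_1 = 3*pos + 3))) and ((not (9*h > -9 and h + n = 9)) -> (3*h >= -2 or 6*h = -7)))))) and ((not (n > 3 -> d > -12)) -> (forall pos_1. ((3*pos_1 > -7 -> val < 5) and ((9*h > -9 and h + n = 9) -> (forall d_1. (d_1 >= -2 or d_1 + pos_1 = 1))) and ((not (9*h > -9 and h + n = 9)) -> (3*h >= -2 or 6*h = -7)))))


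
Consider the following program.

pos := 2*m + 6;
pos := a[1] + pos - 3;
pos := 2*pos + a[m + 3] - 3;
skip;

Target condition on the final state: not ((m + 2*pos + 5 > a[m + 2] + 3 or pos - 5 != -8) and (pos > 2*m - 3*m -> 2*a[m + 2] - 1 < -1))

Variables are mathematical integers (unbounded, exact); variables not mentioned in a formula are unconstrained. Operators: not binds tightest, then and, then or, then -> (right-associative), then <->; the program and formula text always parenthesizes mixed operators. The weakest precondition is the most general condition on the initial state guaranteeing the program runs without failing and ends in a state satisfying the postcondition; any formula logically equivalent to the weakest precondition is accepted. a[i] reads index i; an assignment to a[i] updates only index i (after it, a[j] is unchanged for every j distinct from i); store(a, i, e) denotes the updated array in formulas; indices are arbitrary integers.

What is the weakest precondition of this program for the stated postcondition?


Working backward. After the program, the postcondition not ((m + 2*pos + 5 > a[m + 2] + 3 or pos - 5 != -8) and (pos > 2*m - 3*m -> 2*a[m + 2] - 1 < -1)) must hold; in canonical form it is not ((m + 2*pos > a[m + 2] - 2 or pos != -3) and (m + pos > 0 -> 2*a[m + 2] < 0)).
Before skip: not ((m + 2*pos > a[m + 2] - 2 or pos != -3) and (m + pos > 0 -> 2*a[m + 2] < 0))
Before pos := 2*pos + a[m + 3] - 3: not ((2*a[m + 3] + m + 4*pos > a[m + 2] + 4 or a[m + 3] + 2*pos != 0) and (a[m + 3] + m + 2*pos > 3 -> 2*a[m + 2] < 0))
Before pos := a[1] + pos - 3: not ((2*a[m + 3] + 4*a[1] + m + 4*pos > a[m + 2] + 16 or a[m + 3] + 2*a[1] + 2*pos != 6) and (a[m + 3] + 2*a[1] + m + 2*pos > 9 -> 2*a[m + 2] < 0))
Before pos := 2*m + 6: not ((2*a[m + 3] + 4*a[1] + 9*m > a[m + 2] - 8 or a[m + 3] + 2*a[1] + 4*m != -6) and (a[m + 3] + 2*a[1] + 5*m > -3 -> 2*a[m + 2] < 0))
Answer: WP = not ((2*a[m + 3] + 4*a[1] + 9*m > a[m + 2] - 8 or a[m + 3] + 2*a[1] + 4*m != -6) and (a[m + 3] + 2*a[1] + 5*m > -3 -> 2*a[m + 2] < 0))


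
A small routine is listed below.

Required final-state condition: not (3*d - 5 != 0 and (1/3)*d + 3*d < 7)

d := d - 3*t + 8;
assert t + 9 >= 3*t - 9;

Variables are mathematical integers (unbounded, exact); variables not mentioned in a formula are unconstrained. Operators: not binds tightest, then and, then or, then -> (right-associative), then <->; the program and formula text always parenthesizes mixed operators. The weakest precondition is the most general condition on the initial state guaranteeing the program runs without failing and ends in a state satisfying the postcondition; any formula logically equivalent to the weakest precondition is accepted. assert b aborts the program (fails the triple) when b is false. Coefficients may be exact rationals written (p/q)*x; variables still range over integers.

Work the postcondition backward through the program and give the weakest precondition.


Working backward. After the program, the postcondition not (3*d - 5 != 0 and (1/3)*d + 3*d < 7) must hold; in canonical form it is not (3*d != 5 and (10/3)*d < 7).
Before assert t + 9 >= 3*t - 9: 2*t <= 18 and (not (3*d != 5 and (10/3)*d < 7))
Before d := d - 3*t + 8: 2*t <= 18 and (not (3*d != 9*t - 19 and (10/3)*d < 10*t - 59/3))
Answer: WP = 2*t <= 18 and (not (3*d != 9*t - 19 and (10/3)*d < 10*t - 59/3))


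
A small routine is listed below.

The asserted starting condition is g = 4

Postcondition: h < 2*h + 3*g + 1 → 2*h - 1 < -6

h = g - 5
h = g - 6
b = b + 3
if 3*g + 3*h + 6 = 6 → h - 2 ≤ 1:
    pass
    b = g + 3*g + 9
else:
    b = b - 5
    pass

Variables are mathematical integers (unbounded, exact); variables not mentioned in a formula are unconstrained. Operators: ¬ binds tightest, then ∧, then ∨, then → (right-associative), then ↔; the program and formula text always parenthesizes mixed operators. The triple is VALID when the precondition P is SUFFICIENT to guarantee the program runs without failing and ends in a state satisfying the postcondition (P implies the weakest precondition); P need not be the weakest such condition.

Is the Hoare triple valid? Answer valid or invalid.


Working backward. After the program, the postcondition h < 2*h + 3*g + 1 → 2*h - 1 < -6 must hold; in canonical form it is 3*g + h > -1 → 2*h < -5.
Then branch requires 3*g + h > -1 → 2*h < -5; else branch requires 3*g + h > -1 → 2*h < -5.
Before the if: ((3*g + 3*h = 0 → h ≤ 3) → (3*g + h > -1 → 2*h < -5)) ∧ ((¬(3*g + 3*h = 0 → h ≤ 3)) → (3*g + h > -1 → 2*h < -5))
Before b := b + 3: ((3*g + 3*h = 0 → h ≤ 3) → (3*g + h > -1 → 2*h < -5)) ∧ ((¬(3*g + 3*h = 0 → h ≤ 3)) → (3*g + h > -1 → 2*h < -5))
Before h := g - 6: ((6*g = 18 → g ≤ 9) → (4*g > 5 → 2*g < 7)) ∧ ((¬(6*g = 18 → g ≤ 9)) → (4*g > 5 → 2*g < 7))
Before h := g - 5: ((6*g = 18 → g ≤ 9) → (4*g > 5 → 2*g < 7)) ∧ ((¬(6*g = 18 → g ≤ 9)) → (4*g > 5 → 2*g < 7))
The weakest precondition is ((6*g = 18 → g ≤ 9) → (4*g > 5 → 2*g < 7)) ∧ ((¬(6*g = 18 → g ≤ 9)) → (4*g > 5 → 2*g < 7)).
Check whether g = 4 implies it.
Countermodel: at the initial state g = 4, the precondition holds but the weakest precondition fails.
Answer: invalid


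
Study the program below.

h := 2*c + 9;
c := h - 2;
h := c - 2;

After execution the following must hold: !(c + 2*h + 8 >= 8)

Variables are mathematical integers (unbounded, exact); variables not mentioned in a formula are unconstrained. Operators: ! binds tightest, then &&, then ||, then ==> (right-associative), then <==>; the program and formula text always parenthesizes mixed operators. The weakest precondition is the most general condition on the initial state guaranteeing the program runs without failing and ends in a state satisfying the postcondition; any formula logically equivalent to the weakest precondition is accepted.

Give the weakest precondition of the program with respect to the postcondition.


Working backward. After the program, the postcondition !(c + 2*h + 8 >= 8) must hold; in canonical form it is !(c + 2*h >= 0).
Before h := c - 2: !(3*c >= 4)
Before c := h - 2: !(3*h >= 10)
Before h := 2*c + 9: !(6*c >= -17)
Answer: WP = !(6*c >= -17)


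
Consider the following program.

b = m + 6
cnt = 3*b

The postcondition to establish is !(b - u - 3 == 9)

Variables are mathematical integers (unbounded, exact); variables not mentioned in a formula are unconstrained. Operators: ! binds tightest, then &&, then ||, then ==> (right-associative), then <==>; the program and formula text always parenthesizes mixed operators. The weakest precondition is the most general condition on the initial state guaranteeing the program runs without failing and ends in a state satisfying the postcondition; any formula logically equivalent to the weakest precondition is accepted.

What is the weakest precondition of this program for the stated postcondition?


Working backward. After the program, the postcondition !(b - u - 3 == 9) must hold; in canonical form it is !(b == u + 12).
Before cnt := 3*b: !(b == u + 12)
Before b := m + 6: !(m == u + 6)
Answer: WP = !(m == u + 6)


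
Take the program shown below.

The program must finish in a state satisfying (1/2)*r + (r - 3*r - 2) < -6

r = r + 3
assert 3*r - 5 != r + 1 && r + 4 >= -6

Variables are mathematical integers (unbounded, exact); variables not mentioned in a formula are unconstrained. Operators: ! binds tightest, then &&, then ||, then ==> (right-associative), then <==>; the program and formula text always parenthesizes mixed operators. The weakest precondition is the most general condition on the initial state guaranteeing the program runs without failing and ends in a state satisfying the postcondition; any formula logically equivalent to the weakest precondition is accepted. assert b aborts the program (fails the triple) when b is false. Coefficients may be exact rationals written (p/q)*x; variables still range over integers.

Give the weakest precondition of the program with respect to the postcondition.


Working backward. After the program, the postcondition (1/2)*r + (r - 3*r - 2) < -6 must hold; in canonical form it is (3/2)*r > 4.
Before assert 3*r - 5 != r + 1 && r + 4 >= -6: 2*r != 6 && r >= -10 && (3/2)*r > 4
Before r := r + 3: 2*r != 0 && r >= -13 && (3/2)*r > -1/2
Answer: WP = 2*r != 0 && r >= -13 && (3/2)*r > -1/2


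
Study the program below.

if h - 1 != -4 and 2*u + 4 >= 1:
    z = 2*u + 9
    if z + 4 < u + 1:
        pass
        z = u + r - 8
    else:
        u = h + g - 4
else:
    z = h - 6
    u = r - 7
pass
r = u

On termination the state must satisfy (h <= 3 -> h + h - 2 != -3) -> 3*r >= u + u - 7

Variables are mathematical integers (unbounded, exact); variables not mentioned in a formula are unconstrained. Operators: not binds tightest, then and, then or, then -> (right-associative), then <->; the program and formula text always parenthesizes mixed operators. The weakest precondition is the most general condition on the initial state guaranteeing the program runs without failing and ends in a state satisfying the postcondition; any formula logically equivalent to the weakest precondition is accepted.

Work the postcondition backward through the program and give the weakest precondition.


Working backward. After the program, the postcondition (h <= 3 -> h + h - 2 != -3) -> 3*r >= u + u - 7 must hold; in canonical form it is (h <= 3 -> 2*h != -1) -> 3*r >= 2*u - 7.
Before r := u: (h <= 3 -> 2*h != -1) -> u >= -7
Before skip: (h <= 3 -> 2*h != -1) -> u >= -7
Then branch requires (u < -12 -> ((h <= 3 -> 2*h != -1) -> u >= -7)) and ((not (u < -12)) -> ((h <= 3 -> 2*h != -1) -> g + h >= -3)); else branch requires (h <= 3 -> 2*h != -1) -> r >= 0.
Before the if: ((h != -3 and 2*u >= -3) -> ((u < -12 -> ((h <= 3 -> 2*h != -1) -> u >= -7)) and ((not (u < -12)) -> ((h <= 3 -> 2*h != -1) -> g + h >= -3)))) and ((not (h != -3 and 2*u >= -3)) -> ((h <= 3 -> 2*h != -1) -> r >= 0))
Answer: WP = ((h != -3 and 2*u >= -3) -> ((u < -12 -> ((h <= 3 -> 2*h != -1) -> u >= -7)) and ((not (u < -12)) -> ((h <= 3 -> 2*h != -1) -> g + h >= -3)))) and ((not (h != -3 and 2*u >= -3)) -> ((h <= 3 -> 2*h != -1) -> r >= 0))


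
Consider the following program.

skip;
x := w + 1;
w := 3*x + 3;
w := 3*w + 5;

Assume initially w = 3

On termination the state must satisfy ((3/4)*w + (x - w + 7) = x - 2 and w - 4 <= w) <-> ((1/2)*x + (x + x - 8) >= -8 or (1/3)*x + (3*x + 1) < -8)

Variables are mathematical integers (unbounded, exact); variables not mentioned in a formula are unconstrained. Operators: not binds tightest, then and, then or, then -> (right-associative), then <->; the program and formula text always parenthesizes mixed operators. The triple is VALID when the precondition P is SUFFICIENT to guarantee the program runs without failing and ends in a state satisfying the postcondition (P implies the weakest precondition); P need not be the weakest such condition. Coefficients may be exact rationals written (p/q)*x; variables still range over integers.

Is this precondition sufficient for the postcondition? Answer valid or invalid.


Working backward. After the program, the postcondition ((3/4)*w + (x - w + 7) = x - 2 and w - 4 <= w) <-> ((1/2)*x + (x + x - 8) >= -8 or (1/3)*x + (3*x + 1) < -8) must hold; in canonical form it is (1/4)*w = 9 <-> ((5/2)*x >= 0 or (10/3)*x < -9).
Before w := 3*w + 5: (3/4)*w = 31/4 <-> ((5/2)*x >= 0 or (10/3)*x < -9)
Before w := 3*x + 3: (9/4)*x = 11/2 <-> ((5/2)*x >= 0 or (10/3)*x < -9)
Before x := w + 1: (9/4)*w = 13/4 <-> ((5/2)*w >= -5/2 or (10/3)*w < -37/3)
Before skip: (9/4)*w = 13/4 <-> ((5/2)*w >= -5/2 or (10/3)*w < -37/3)
The weakest precondition is (9/4)*w = 13/4 <-> ((5/2)*w >= -5/2 or (10/3)*w < -37/3).
Check whether w = 3 implies it.
Countermodel: at the initial state w = 3, the precondition holds but the weakest precondition fails.
Answer: invalid
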